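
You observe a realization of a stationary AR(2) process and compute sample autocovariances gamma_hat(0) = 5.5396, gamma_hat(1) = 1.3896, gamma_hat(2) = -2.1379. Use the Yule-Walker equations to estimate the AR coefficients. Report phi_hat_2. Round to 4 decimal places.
\hat\phi_{2} = -0.4790

The Yule-Walker equations for an AR(p) process read, in matrix form,
  Gamma_p phi = r_p,   with   (Gamma_p)_{ij} = gamma(|i - j|),
                       (r_p)_i = gamma(i),   i,j = 1..p.
Substitute the sample gammas (Toeplitz matrix and right-hand side of size 2):
  Gamma_p = [[5.5396, 1.3896], [1.3896, 5.5396]]
  r_p     = [1.3896, -2.1379]
Written out:
  5.5396 phi_1 + 1.3896 phi_2 = 1.3896
  1.3896 phi_1 + 5.5396 phi_2 = -2.1379
Solve by Cramer's rule:
  det = gamma(0)^2 - gamma(1)^2 = (5.5396)^2 - (1.3896)^2 = 30.68716816 - 1.93098816 = 28.75618
  phi_hat_1 = [gamma(1) gamma(0) - gamma(1) gamma(2)] / det = [(1.3896)(5.5396) - (1.3896)(-2.1379)] / 28.75618 = 10.668654 / 28.75618 = 0.371
  phi_hat_2 = [gamma(0) gamma(2) - gamma(1)^2] / det = [(5.5396)(-2.1379) - (1.3896)^2] / 28.75618 = -13.774099 / 28.75618 = -0.479
So phi_hat = [0.3710, -0.4790].
Therefore phi_hat_2 = -0.4790.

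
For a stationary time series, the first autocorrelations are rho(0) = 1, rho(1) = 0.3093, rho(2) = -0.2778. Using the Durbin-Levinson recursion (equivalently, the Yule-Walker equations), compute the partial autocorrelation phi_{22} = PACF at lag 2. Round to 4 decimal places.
\phi_{22} = -0.4130

The PACF at lag k is phi_{kk}, the last component of the solution
to the Yule-Walker system G_k phi = r_k where
  (G_k)_{ij} = rho(|i - j|), (r_k)_i = rho(i), i,j = 1..k.
Equivalently, Durbin-Levinson gives phi_{kk} iteratively:
  phi_{11} = rho(1)
  phi_{kk} = [rho(k) - sum_{j=1..k-1} phi_{k-1,j} rho(k-j)]
            / [1 - sum_{j=1..k-1} phi_{k-1,j} rho(j)],
  phi_{k,j} = phi_{k-1,j} - phi_{kk} phi_{k-1,k-j},  j = 1..k-1.
Step k = 1:
  phi_11 = rho(1) = 0.3093.
Step k = 2:
  phi_22 = [rho(2) - phi_11 rho(1)] / [1 - phi_11 rho(1)] = [-0.2778 - (0.3093)(0.3093)] / [1 - (0.3093)(0.3093)]
         = -0.37346649 / 0.90433351 = -0.413.
Therefore phi_{22} = -0.4130.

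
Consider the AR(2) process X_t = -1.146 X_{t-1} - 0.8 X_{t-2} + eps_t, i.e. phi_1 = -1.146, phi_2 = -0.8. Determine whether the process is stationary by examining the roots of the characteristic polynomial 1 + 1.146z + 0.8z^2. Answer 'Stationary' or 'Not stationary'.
\text{Stationary}

The AR(p) characteristic polynomial is P(z) = 1 + 1.146z + 0.8z^2.
Stationarity requires all roots to lie outside the unit circle, i.e. |z| > 1 for every root.
Set 1 + (1.146) z + (0.8) z^2 = 0, i.e. a z^2 + b z + c = 0 with a = 0.8, b = 1.146, c = 1.
Discriminant D = b^2 - 4ac = (1.146)^2 - 4*(0.8)*1 = 1.313316 - (3.2) = -1.886684.
D < 0, so the roots are the complex-conjugate pair z = (-b +/- i sqrt(-D)) / (2a) = -0.7162 +/- 0.8585i.
For a conjugate pair |z|^2 = z * conj(z) = (product of roots) = c/a = 1/(0.8) = 1.25, so |z| = sqrt(1.25) = 1.118 for both roots.
Moduli of all roots: 1.1180, 1.1180.
All moduli strictly greater than 1? Yes.
Verdict: Stationary.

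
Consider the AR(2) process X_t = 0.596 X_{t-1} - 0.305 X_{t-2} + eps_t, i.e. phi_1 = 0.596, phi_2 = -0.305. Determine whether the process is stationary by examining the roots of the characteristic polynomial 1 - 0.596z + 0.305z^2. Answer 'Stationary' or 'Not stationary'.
\text{Stationary}

The AR(p) characteristic polynomial is P(z) = 1 - 0.596z + 0.305z^2.
Stationarity requires all roots to lie outside the unit circle, i.e. |z| > 1 for every root.
Set 1 + (-0.596) z + (0.305) z^2 = 0, i.e. a z^2 + b z + c = 0 with a = 0.305, b = -0.596, c = 1.
Discriminant D = b^2 - 4ac = (-0.596)^2 - 4*(0.305)*1 = 0.355216 - (1.22) = -0.864784.
D < 0, so the roots are the complex-conjugate pair z = (-b +/- i sqrt(-D)) / (2a) = 0.977 +/- 1.5245i.
For a conjugate pair |z|^2 = z * conj(z) = (product of roots) = c/a = 1/(0.305) = 3.278689, so |z| = sqrt(3.278689) = 1.8107 for both roots.
Moduli of all roots: 1.8107, 1.8107.
All moduli strictly greater than 1? Yes.
Verdict: Stationary.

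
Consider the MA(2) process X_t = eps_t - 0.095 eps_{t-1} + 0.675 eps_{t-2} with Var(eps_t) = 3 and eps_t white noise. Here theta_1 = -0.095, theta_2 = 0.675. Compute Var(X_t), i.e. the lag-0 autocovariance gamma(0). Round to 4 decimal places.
\gamma(0) = 4.3940

For an MA(q) process X_t = eps_t + sum_i theta_i eps_{t-i} with
Var(eps_t) = sigma^2, the variance is
  gamma(0) = sigma^2 * (1 + sum_i theta_i^2).
  sum_i theta_i^2 = (-0.095)^2 + (0.675)^2 = 0.009025 + 0.455625 = 0.46465.
  gamma(0) = 3 * (1 + 0.46465) = 3 * 1.46465 = 4.39395, which rounds to 4.3940.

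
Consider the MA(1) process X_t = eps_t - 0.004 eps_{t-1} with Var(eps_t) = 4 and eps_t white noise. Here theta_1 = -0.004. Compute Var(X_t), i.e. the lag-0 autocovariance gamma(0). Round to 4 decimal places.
\gamma(0) = 4.0001

For an MA(q) process X_t = eps_t + sum_i theta_i eps_{t-i} with
Var(eps_t) = sigma^2, the variance is
  gamma(0) = sigma^2 * (1 + sum_i theta_i^2).
  sum_i theta_i^2 = (-0.004)^2 = 0.000016.
  gamma(0) = 4 * (1 + 0.000016) = 4 * 1.000016 = 4.000064, which rounds to 4.0001.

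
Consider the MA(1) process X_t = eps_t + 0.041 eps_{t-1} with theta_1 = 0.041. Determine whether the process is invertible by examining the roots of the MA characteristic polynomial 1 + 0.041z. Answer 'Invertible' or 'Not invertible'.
\text{Invertible}

The MA(q) characteristic polynomial is P(z) = 1 + 0.041z.
Invertibility requires all roots to lie outside the unit circle, i.e. |z| > 1 for every root.
This is linear in z: 1 + (0.041) z = 0  =>  z = -1/(0.041) = -24.390244,  |z| = 24.390244.
Moduli of all roots: 24.3902.
All moduli strictly greater than 1? Yes.
Verdict: Invertible.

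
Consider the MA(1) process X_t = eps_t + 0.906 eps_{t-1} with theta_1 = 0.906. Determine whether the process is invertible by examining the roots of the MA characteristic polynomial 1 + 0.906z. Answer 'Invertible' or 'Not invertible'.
\text{Invertible}

The MA(q) characteristic polynomial is P(z) = 1 + 0.906z.
Invertibility requires all roots to lie outside the unit circle, i.e. |z| > 1 for every root.
This is linear in z: 1 + (0.906) z = 0  =>  z = -1/(0.906) = -1.103753,  |z| = 1.103753.
Moduli of all roots: 1.1038.
All moduli strictly greater than 1? Yes.
Verdict: Invertible.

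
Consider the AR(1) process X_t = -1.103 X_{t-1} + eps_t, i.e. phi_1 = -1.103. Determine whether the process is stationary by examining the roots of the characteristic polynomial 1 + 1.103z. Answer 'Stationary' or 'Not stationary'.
\text{Not stationary}

The AR(p) characteristic polynomial is P(z) = 1 + 1.103z.
Stationarity requires all roots to lie outside the unit circle, i.e. |z| > 1 for every root.
This is linear in z: 1 + (1.103) z = 0  =>  z = -1/(1.103) = -0.906618,  |z| = 0.906618.
Moduli of all roots: 0.9066.
All moduli strictly greater than 1? No.
Verdict: Not stationary.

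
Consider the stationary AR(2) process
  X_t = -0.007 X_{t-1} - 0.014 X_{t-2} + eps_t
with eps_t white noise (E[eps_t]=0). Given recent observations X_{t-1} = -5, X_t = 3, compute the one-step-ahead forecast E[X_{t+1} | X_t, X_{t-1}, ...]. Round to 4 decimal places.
E[X_{t+1} \mid \mathcal F_t] = 0.0490

For an AR(p) model X_t = c + sum_i phi_i X_{t-i} + eps_t, the
one-step-ahead conditional mean is
  E[X_{t+1} | X_t, ...] = c + sum_i phi_i X_{t+1-i}.
Substitute known values:
  E[X_{t+1} | ...] = (-0.007) * (3) + (-0.014) * (-5)
                   = 0.0490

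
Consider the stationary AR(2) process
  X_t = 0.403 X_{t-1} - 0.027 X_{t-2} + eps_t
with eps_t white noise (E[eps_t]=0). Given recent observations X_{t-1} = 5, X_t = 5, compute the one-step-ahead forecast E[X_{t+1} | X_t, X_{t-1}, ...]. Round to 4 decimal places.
E[X_{t+1} \mid \mathcal F_t] = 1.8800

For an AR(p) model X_t = c + sum_i phi_i X_{t-i} + eps_t, the
one-step-ahead conditional mean is
  E[X_{t+1} | X_t, ...] = c + sum_i phi_i X_{t+1-i}.
Substitute known values:
  E[X_{t+1} | ...] = (0.403) * (5) + (-0.027) * (5)
                   = 1.8800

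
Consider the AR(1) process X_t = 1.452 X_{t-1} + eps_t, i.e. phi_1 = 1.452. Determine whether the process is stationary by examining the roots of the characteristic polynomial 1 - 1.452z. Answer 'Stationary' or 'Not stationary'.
\text{Not stationary}

The AR(p) characteristic polynomial is P(z) = 1 - 1.452z.
Stationarity requires all roots to lie outside the unit circle, i.e. |z| > 1 for every root.
This is linear in z: 1 + (-1.452) z = 0  =>  z = -1/(-1.452) = 0.688705,  |z| = 0.688705.
Moduli of all roots: 0.6887.
All moduli strictly greater than 1? No.
Verdict: Not stationary.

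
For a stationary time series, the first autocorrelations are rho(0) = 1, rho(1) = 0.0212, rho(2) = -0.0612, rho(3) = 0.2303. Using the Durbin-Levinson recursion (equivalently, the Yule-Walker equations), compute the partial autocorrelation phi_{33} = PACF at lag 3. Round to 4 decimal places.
\phi_{33} = 0.2340

The PACF at lag k is phi_{kk}, the last component of the solution
to the Yule-Walker system G_k phi = r_k where
  (G_k)_{ij} = rho(|i - j|), (r_k)_i = rho(i), i,j = 1..k.
Equivalently, Durbin-Levinson gives phi_{kk} iteratively:
  phi_{11} = rho(1)
  phi_{kk} = [rho(k) - sum_{j=1..k-1} phi_{k-1,j} rho(k-j)]
            / [1 - sum_{j=1..k-1} phi_{k-1,j} rho(j)],
  phi_{k,j} = phi_{k-1,j} - phi_{kk} phi_{k-1,k-j},  j = 1..k-1.
Step k = 1:
  phi_11 = rho(1) = 0.0212.
Step k = 2:
  phi_22 = [rho(2) - phi_11 rho(1)] / [1 - phi_11 rho(1)] = [-0.0612 - (0.0212)(0.0212)] / [1 - (0.0212)(0.0212)]
         = -0.06164944 / 0.99955056 = -0.061677.
  Update: phi_21 = phi_11 - phi_22 phi_11 = 0.0212 - (-0.061677)(0.0212) = 0.022508.
Step k = 3:
  phi_33 = [rho(3) - phi_21 rho(2) - phi_22 rho(1)] / [1 - phi_21 rho(1) - phi_22 rho(2)]
    numerator   = 0.2303 - (0.022508)(-0.0612) - (-0.061677)(0.0212) = 0.23298502
    denominator = 1 - (0.022508)(0.0212) - (-0.061677)(-0.0612) = 0.9957482
  phi_33 = 0.23298502 / 0.9957482 = 0.234.
Therefore phi_{33} = 0.2340.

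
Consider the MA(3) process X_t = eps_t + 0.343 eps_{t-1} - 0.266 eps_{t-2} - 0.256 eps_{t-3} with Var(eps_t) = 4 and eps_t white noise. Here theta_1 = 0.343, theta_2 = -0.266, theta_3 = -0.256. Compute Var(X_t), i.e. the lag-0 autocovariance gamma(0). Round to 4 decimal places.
\gamma(0) = 5.0158

For an MA(q) process X_t = eps_t + sum_i theta_i eps_{t-i} with
Var(eps_t) = sigma^2, the variance is
  gamma(0) = sigma^2 * (1 + sum_i theta_i^2).
  sum_i theta_i^2 = (0.343)^2 + (-0.266)^2 + (-0.256)^2 = 0.117649 + 0.070756 + 0.065536 = 0.253941.
  gamma(0) = 4 * (1 + 0.253941) = 4 * 1.253941 = 5.015764, which rounds to 5.0158.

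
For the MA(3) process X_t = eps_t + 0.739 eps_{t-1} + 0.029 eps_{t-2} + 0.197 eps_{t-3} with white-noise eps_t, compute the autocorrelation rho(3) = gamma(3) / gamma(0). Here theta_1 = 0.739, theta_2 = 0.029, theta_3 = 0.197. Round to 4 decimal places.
\rho(3) = 0.1242

For an MA(q) process with theta_0 = 1, the autocovariance is
  gamma(k) = sigma^2 * sum_{i=0..q-k} theta_i * theta_{i+k},
and rho(k) = gamma(k) / gamma(0). Sigma^2 cancels.
  numerator   = (1)*(0.197) = 0.197.
  denominator = (1)^2 + (0.739)^2 + (0.029)^2 + (0.197)^2 = 1.585771.
  rho(3) = 0.197 / 1.585771 = 0.1242.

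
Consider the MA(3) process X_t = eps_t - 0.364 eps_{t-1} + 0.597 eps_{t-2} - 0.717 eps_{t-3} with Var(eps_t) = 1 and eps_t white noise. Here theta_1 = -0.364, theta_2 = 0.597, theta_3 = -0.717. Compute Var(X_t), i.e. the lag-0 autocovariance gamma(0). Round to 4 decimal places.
\gamma(0) = 2.0030

For an MA(q) process X_t = eps_t + sum_i theta_i eps_{t-i} with
Var(eps_t) = sigma^2, the variance is
  gamma(0) = sigma^2 * (1 + sum_i theta_i^2).
  sum_i theta_i^2 = (-0.364)^2 + (0.597)^2 + (-0.717)^2 = 0.132496 + 0.356409 + 0.514089 = 1.002994.
  gamma(0) = 1 * (1 + 1.002994) = 1 * 2.002994 = 2.002994, which rounds to 2.0030.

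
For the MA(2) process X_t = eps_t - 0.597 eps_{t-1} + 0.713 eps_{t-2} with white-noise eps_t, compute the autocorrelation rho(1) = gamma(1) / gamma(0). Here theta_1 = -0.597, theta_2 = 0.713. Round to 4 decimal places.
\rho(1) = -0.5484

For an MA(q) process with theta_0 = 1, the autocovariance is
  gamma(k) = sigma^2 * sum_{i=0..q-k} theta_i * theta_{i+k},
and rho(k) = gamma(k) / gamma(0). Sigma^2 cancels.
  numerator   = (1)*(-0.597) + (-0.597)*(0.713) = -1.022661.
  denominator = (1)^2 + (-0.597)^2 + (0.713)^2 = 1.864778.
  rho(1) = -1.022661 / 1.864778 = -0.5484.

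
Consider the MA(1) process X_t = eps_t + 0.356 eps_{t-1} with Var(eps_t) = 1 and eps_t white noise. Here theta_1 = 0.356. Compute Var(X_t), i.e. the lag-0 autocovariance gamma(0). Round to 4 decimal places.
\gamma(0) = 1.1267

For an MA(q) process X_t = eps_t + sum_i theta_i eps_{t-i} with
Var(eps_t) = sigma^2, the variance is
  gamma(0) = sigma^2 * (1 + sum_i theta_i^2).
  sum_i theta_i^2 = (0.356)^2 = 0.126736.
  gamma(0) = 1 * (1 + 0.126736) = 1 * 1.126736 = 1.126736, which rounds to 1.1267.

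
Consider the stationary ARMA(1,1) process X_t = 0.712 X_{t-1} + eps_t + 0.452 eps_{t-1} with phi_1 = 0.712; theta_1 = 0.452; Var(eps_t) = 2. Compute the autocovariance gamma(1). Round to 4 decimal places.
\gamma(1) = 6.2411

Multiply the model equation by X_{t-k} and take expectations. With theta_0 = psi_0 = 1 and psi_j the MA(infinity) weights, this gives
  gamma(k) - sum_i phi_i gamma(k-i) = c_k,
  c_k = sigma^2 * sum_{j=k..q} theta_j psi_{j-k}   (c_k = 0 for k > q),
using gamma(-m) = gamma(m).
psi-weights needed (psi_j = theta_j + sum_i phi_i psi_{j-i}):
  psi_1 = theta_1 + phi_1 = 0.452 + (0.712) = 1.164
Right-hand sides:
  c_0 = sigma^2 (1 + theta_1 psi_1) = 2 * (1 + (0.452)(1.164)) = 2 * 1.526128 = 3.052256
  c_1 = sigma^2 theta_1 = 2 * (0.452) = 0.904
  c_2 = 0
Equations for k = 0 and k = 1 (AR order 1):
  gamma(0) = phi_1 gamma(1) + c_0
  gamma(1) = phi_1 gamma(0) + c_1
Substituting the second into the first: gamma(0) (1 - phi_1^2) = c_0 + phi_1 c_1, so
  gamma(0) = (c_0 + phi_1 c_1) / (1 - phi_1^2) = (3.052256 + (0.712)(0.904)) / (1 - (0.712)^2) = 3.695904 / 0.493056 = 7.495911.
  gamma(1) = phi_1 gamma(0) + c_1 = (0.712)(7.495911) + (0.904) = 6.241089.
Therefore gamma(1) = 6.2411 (to 4 decimal places).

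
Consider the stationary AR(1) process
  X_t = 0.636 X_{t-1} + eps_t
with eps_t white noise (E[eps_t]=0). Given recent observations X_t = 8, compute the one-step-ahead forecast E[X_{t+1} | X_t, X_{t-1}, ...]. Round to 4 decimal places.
E[X_{t+1} \mid \mathcal F_t] = 5.0880

For an AR(p) model X_t = c + sum_i phi_i X_{t-i} + eps_t, the
one-step-ahead conditional mean is
  E[X_{t+1} | X_t, ...] = c + sum_i phi_i X_{t+1-i}.
Substitute known values:
  E[X_{t+1} | ...] = (0.636) * (8)
                   = 5.0880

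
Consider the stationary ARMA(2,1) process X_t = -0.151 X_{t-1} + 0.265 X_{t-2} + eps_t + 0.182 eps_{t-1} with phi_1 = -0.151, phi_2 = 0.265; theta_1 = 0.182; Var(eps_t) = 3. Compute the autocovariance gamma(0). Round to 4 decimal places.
\gamma(0) = 3.2284

Multiply the model equation by X_{t-k} and take expectations. With theta_0 = psi_0 = 1 and psi_j the MA(infinity) weights, this gives
  gamma(k) - sum_i phi_i gamma(k-i) = c_k,
  c_k = sigma^2 * sum_{j=k..q} theta_j psi_{j-k}   (c_k = 0 for k > q),
using gamma(-m) = gamma(m).
psi-weights needed (psi_j = theta_j + sum_i phi_i psi_{j-i}):
  psi_1 = theta_1 + phi_1 = 0.182 + (-0.151) = 0.031
Right-hand sides:
  c_0 = sigma^2 (1 + theta_1 psi_1) = 3 * (1 + (0.182)(0.031)) = 3 * 1.005642 = 3.016926
  c_1 = sigma^2 theta_1 = 3 * (0.182) = 0.546
  c_2 = 0
Equations for k = 0, 1, 2 (AR order 2, c_2 = 0):
  (E0) gamma(0) = phi_1 gamma(1) + phi_2 gamma(2) + c_0
  (E1) gamma(1) = phi_1 gamma(0) + phi_2 gamma(1) + c_1
  (E2) gamma(2) = phi_1 gamma(1) + phi_2 gamma(0)
From (E1): gamma(1) = A gamma(0) + B with
  A = phi_1 / (1 - phi_2) = -0.151 / 0.735 = -0.205442,   B = c_1 / (1 - phi_2) = 0.546 / 0.735 = 0.742857.
Insert (E2) into (E0): gamma(0) (1 - phi_2^2) = phi_1 (1 + phi_2) gamma(1) + c_0.
  phi_1 (1 + phi_2) = (-0.151)(1.265) = -0.191015,   1 - phi_2^2 = 0.929775.
Replace gamma(1) by A gamma(0) + B and collect gamma(0):
  gamma(0) [0.929775 - (-0.191015)(-0.205442)] = (-0.191015)(0.742857) + 3.016926
  gamma(0) * 0.890532 = 2.875029
  gamma(0) = 2.875029 / 0.890532 = 3.228438.
Therefore gamma(0) = 3.2284 (to 4 decimal places).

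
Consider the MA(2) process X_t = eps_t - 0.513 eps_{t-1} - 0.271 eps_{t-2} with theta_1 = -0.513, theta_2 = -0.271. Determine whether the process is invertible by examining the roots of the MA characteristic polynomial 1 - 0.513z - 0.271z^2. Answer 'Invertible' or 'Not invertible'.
\text{Invertible}

The MA(q) characteristic polynomial is P(z) = 1 - 0.513z - 0.271z^2.
Invertibility requires all roots to lie outside the unit circle, i.e. |z| > 1 for every root.
Set 1 + (-0.513) z + (-0.271) z^2 = 0, i.e. a z^2 + b z + c = 0 with a = -0.271, b = -0.513, c = 1.
Discriminant D = b^2 - 4ac = (-0.513)^2 - 4*(-0.271)*1 = 0.263169 - (-1.084) = 1.347169.
D >= 0, so the roots are real: z = (-b +/- sqrt(D)) / (2a) = (0.513 +/- 1.160676) / (-0.542).
  z_1 = (0.513 + 1.160676) / (-0.542) = -3.088,   |z_1| = 3.088.
  z_2 = (0.513 - 1.160676) / (-0.542) = 1.195,   |z_2| = 1.195.
Moduli of all roots: 3.0880, 1.1950.
All moduli strictly greater than 1? Yes.
Verdict: Invertible.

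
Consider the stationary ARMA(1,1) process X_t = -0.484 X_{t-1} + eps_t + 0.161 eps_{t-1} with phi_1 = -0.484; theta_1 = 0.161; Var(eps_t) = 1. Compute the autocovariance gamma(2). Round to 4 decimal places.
\gamma(2) = 0.1882

Multiply the model equation by X_{t-k} and take expectations. With theta_0 = psi_0 = 1 and psi_j the MA(infinity) weights, this gives
  gamma(k) - sum_i phi_i gamma(k-i) = c_k,
  c_k = sigma^2 * sum_{j=k..q} theta_j psi_{j-k}   (c_k = 0 for k > q),
using gamma(-m) = gamma(m).
psi-weights needed (psi_j = theta_j + sum_i phi_i psi_{j-i}):
  psi_1 = theta_1 + phi_1 = 0.161 + (-0.484) = -0.323
Right-hand sides:
  c_0 = sigma^2 (1 + theta_1 psi_1) = 1 * (1 + (0.161)(-0.323)) = 1 * 0.947997 = 0.947997
  c_1 = sigma^2 theta_1 = 1 * (0.161) = 0.161
  c_2 = 0
Equations for k = 0 and k = 1 (AR order 1):
  gamma(0) = phi_1 gamma(1) + c_0
  gamma(1) = phi_1 gamma(0) + c_1
Substituting the second into the first: gamma(0) (1 - phi_1^2) = c_0 + phi_1 c_1, so
  gamma(0) = (c_0 + phi_1 c_1) / (1 - phi_1^2) = (0.947997 + (-0.484)(0.161)) / (1 - (-0.484)^2) = 0.870073 / 0.765744 = 1.136245.
  gamma(1) = phi_1 gamma(0) + c_1 = (-0.484)(1.136245) + (0.161) = -0.388943.
For k = 2 (> q): gamma(2) = phi_1 gamma(1) = (-0.484)(-0.388943) = 0.188248.
Therefore gamma(2) = 0.1882 (to 4 decimal places).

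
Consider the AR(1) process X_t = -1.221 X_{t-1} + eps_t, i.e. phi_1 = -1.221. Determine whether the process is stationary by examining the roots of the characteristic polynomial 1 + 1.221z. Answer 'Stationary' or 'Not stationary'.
\text{Not stationary}

The AR(p) characteristic polynomial is P(z) = 1 + 1.221z.
Stationarity requires all roots to lie outside the unit circle, i.e. |z| > 1 for every root.
This is linear in z: 1 + (1.221) z = 0  =>  z = -1/(1.221) = -0.819001,  |z| = 0.819001.
Moduli of all roots: 0.8190.
All moduli strictly greater than 1? No.
Verdict: Not stationary.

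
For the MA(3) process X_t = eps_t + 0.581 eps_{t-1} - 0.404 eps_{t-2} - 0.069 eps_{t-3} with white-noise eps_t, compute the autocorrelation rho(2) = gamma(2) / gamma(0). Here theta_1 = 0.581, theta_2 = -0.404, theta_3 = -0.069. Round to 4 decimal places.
\rho(2) = -0.2950

For an MA(q) process with theta_0 = 1, the autocovariance is
  gamma(k) = sigma^2 * sum_{i=0..q-k} theta_i * theta_{i+k},
and rho(k) = gamma(k) / gamma(0). Sigma^2 cancels.
  numerator   = (1)*(-0.404) + (0.581)*(-0.069) = -0.444089.
  denominator = (1)^2 + (0.581)^2 + (-0.404)^2 + (-0.069)^2 = 1.505538.
  rho(2) = -0.444089 / 1.505538 = -0.2950.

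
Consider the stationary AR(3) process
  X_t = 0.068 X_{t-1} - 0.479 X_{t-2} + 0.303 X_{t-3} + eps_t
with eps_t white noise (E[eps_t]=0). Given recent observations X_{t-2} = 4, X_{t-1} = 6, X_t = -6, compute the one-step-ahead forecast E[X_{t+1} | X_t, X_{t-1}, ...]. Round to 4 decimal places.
E[X_{t+1} \mid \mathcal F_t] = -2.0700

For an AR(p) model X_t = c + sum_i phi_i X_{t-i} + eps_t, the
one-step-ahead conditional mean is
  E[X_{t+1} | X_t, ...] = c + sum_i phi_i X_{t+1-i}.
Substitute known values:
  E[X_{t+1} | ...] = (0.068) * (-6) + (-0.479) * (6) + (0.303) * (4)
                   = -2.0700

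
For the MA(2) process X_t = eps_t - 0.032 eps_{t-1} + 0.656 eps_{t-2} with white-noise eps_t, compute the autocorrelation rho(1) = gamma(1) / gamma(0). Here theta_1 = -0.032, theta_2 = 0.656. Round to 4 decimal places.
\rho(1) = -0.0370

For an MA(q) process with theta_0 = 1, the autocovariance is
  gamma(k) = sigma^2 * sum_{i=0..q-k} theta_i * theta_{i+k},
and rho(k) = gamma(k) / gamma(0). Sigma^2 cancels.
  numerator   = (1)*(-0.032) + (-0.032)*(0.656) = -0.052992.
  denominator = (1)^2 + (-0.032)^2 + (0.656)^2 = 1.43136.
  rho(1) = -0.052992 / 1.43136 = -0.0370.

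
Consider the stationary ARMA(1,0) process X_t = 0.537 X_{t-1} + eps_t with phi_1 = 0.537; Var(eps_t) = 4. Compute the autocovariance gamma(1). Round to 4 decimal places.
\gamma(1) = 3.0184

Multiply the model equation by X_{t-k} and take expectations. With theta_0 = psi_0 = 1 and psi_j the MA(infinity) weights, this gives
  gamma(k) - sum_i phi_i gamma(k-i) = c_k,
  c_k = sigma^2 * sum_{j=k..q} theta_j psi_{j-k}   (c_k = 0 for k > q),
using gamma(-m) = gamma(m).
Pure AR (q = 0): c_0 = sigma^2 = 4, c_k = 0 for k >= 1.
Equations for k = 0 and k = 1 (AR order 1):
  gamma(0) = phi_1 gamma(1) + c_0
  gamma(1) = phi_1 gamma(0) + c_1
Substituting the second into the first: gamma(0) (1 - phi_1^2) = c_0 + phi_1 c_1, so
  gamma(0) = c_0 / (1 - phi_1^2) = 4 / (1 - (0.537)^2) = 4 / 0.711631 = 5.620891.
  gamma(1) = phi_1 gamma(0) = (0.537)(5.620891) = 3.018418.
Therefore gamma(1) = 3.0184 (to 4 decimal places).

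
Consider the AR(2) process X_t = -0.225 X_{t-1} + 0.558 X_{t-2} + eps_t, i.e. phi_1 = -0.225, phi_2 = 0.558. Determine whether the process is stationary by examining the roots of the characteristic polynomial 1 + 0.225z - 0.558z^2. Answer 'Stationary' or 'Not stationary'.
\text{Stationary}

The AR(p) characteristic polynomial is P(z) = 1 + 0.225z - 0.558z^2.
Stationarity requires all roots to lie outside the unit circle, i.e. |z| > 1 for every root.
Set 1 + (0.225) z + (-0.558) z^2 = 0, i.e. a z^2 + b z + c = 0 with a = -0.558, b = 0.225, c = 1.
Discriminant D = b^2 - 4ac = (0.225)^2 - 4*(-0.558)*1 = 0.050625 - (-2.232) = 2.282625.
D >= 0, so the roots are real: z = (-b +/- sqrt(D)) / (2a) = (-0.225 +/- 1.510836) / (-1.116).
  z_1 = (-0.225 + 1.510836) / (-1.116) = -1.1522,   |z_1| = 1.1522.
  z_2 = (-0.225 - 1.510836) / (-1.116) = 1.5554,   |z_2| = 1.5554.
Moduli of all roots: 1.1522, 1.5554.
All moduli strictly greater than 1? Yes.
Verdict: Stationary.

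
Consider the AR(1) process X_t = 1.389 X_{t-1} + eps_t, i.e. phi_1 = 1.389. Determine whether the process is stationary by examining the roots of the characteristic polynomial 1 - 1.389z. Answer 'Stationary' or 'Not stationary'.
\text{Not stationary}

The AR(p) characteristic polynomial is P(z) = 1 - 1.389z.
Stationarity requires all roots to lie outside the unit circle, i.e. |z| > 1 for every root.
This is linear in z: 1 + (-1.389) z = 0  =>  z = -1/(-1.389) = 0.719942,  |z| = 0.719942.
Moduli of all roots: 0.7199.
All moduli strictly greater than 1? No.
Verdict: Not stationary.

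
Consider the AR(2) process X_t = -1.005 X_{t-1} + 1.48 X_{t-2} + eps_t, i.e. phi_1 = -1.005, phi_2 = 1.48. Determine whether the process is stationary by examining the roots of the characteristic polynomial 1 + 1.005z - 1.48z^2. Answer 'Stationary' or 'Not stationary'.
\text{Not stationary}

The AR(p) characteristic polynomial is P(z) = 1 + 1.005z - 1.48z^2.
Stationarity requires all roots to lie outside the unit circle, i.e. |z| > 1 for every root.
Set 1 + (1.005) z + (-1.48) z^2 = 0, i.e. a z^2 + b z + c = 0 with a = -1.48, b = 1.005, c = 1.
Discriminant D = b^2 - 4ac = (1.005)^2 - 4*(-1.48)*1 = 1.010025 - (-5.92) = 6.930025.
D >= 0, so the roots are real: z = (-b +/- sqrt(D)) / (2a) = (-1.005 +/- 2.632494) / (-2.96).
  z_1 = (-1.005 + 2.632494) / (-2.96) = -0.5498,   |z_1| = 0.5498.
  z_2 = (-1.005 - 2.632494) / (-2.96) = 1.2289,   |z_2| = 1.2289.
Moduli of all roots: 0.5498, 1.2289.
All moduli strictly greater than 1? No.
Verdict: Not stationary.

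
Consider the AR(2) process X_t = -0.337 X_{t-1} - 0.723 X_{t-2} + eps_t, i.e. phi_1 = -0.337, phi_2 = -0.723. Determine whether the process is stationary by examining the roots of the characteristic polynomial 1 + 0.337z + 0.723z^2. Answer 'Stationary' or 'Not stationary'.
\text{Stationary}

The AR(p) characteristic polynomial is P(z) = 1 + 0.337z + 0.723z^2.
Stationarity requires all roots to lie outside the unit circle, i.e. |z| > 1 for every root.
Set 1 + (0.337) z + (0.723) z^2 = 0, i.e. a z^2 + b z + c = 0 with a = 0.723, b = 0.337, c = 1.
Discriminant D = b^2 - 4ac = (0.337)^2 - 4*(0.723)*1 = 0.113569 - (2.892) = -2.778431.
D < 0, so the roots are the complex-conjugate pair z = (-b +/- i sqrt(-D)) / (2a) = -0.2331 +/- 1.1527i.
For a conjugate pair |z|^2 = z * conj(z) = (product of roots) = c/a = 1/(0.723) = 1.383126, so |z| = sqrt(1.383126) = 1.1761 for both roots.
Moduli of all roots: 1.1761, 1.1761.
All moduli strictly greater than 1? Yes.
Verdict: Stationary.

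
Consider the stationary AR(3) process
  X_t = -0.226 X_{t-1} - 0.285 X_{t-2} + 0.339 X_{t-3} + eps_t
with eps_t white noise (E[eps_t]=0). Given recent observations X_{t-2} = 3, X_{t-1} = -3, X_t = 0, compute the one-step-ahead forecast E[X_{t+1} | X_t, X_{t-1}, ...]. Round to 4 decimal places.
E[X_{t+1} \mid \mathcal F_t] = 1.8720

For an AR(p) model X_t = c + sum_i phi_i X_{t-i} + eps_t, the
one-step-ahead conditional mean is
  E[X_{t+1} | X_t, ...] = c + sum_i phi_i X_{t+1-i}.
Substitute known values:
  E[X_{t+1} | ...] = (-0.226) * (0) + (-0.285) * (-3) + (0.339) * (3)
                   = 1.8720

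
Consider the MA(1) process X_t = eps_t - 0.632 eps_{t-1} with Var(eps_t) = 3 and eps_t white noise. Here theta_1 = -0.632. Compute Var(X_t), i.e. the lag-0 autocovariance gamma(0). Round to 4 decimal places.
\gamma(0) = 4.1983

For an MA(q) process X_t = eps_t + sum_i theta_i eps_{t-i} with
Var(eps_t) = sigma^2, the variance is
  gamma(0) = sigma^2 * (1 + sum_i theta_i^2).
  sum_i theta_i^2 = (-0.632)^2 = 0.399424.
  gamma(0) = 3 * (1 + 0.399424) = 3 * 1.399424 = 4.198272, which rounds to 4.1983.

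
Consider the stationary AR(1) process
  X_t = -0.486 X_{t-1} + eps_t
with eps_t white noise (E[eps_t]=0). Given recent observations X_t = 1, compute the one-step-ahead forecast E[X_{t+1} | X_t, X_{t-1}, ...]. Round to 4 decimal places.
E[X_{t+1} \mid \mathcal F_t] = -0.4860

For an AR(p) model X_t = c + sum_i phi_i X_{t-i} + eps_t, the
one-step-ahead conditional mean is
  E[X_{t+1} | X_t, ...] = c + sum_i phi_i X_{t+1-i}.
Substitute known values:
  E[X_{t+1} | ...] = (-0.486) * (1)
                   = -0.4860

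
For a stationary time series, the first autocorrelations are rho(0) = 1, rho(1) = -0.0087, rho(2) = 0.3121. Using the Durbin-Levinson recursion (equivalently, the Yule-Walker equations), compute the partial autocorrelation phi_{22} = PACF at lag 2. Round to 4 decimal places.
\phi_{22} = 0.3120

The PACF at lag k is phi_{kk}, the last component of the solution
to the Yule-Walker system G_k phi = r_k where
  (G_k)_{ij} = rho(|i - j|), (r_k)_i = rho(i), i,j = 1..k.
Equivalently, Durbin-Levinson gives phi_{kk} iteratively:
  phi_{11} = rho(1)
  phi_{kk} = [rho(k) - sum_{j=1..k-1} phi_{k-1,j} rho(k-j)]
            / [1 - sum_{j=1..k-1} phi_{k-1,j} rho(j)],
  phi_{k,j} = phi_{k-1,j} - phi_{kk} phi_{k-1,k-j},  j = 1..k-1.
Step k = 1:
  phi_11 = rho(1) = -0.0087.
Step k = 2:
  phi_22 = [rho(2) - phi_11 rho(1)] / [1 - phi_11 rho(1)] = [0.3121 - (-0.0087)(-0.0087)] / [1 - (-0.0087)(-0.0087)]
         = 0.31202431 / 0.99992431 = 0.312.
Therefore phi_{22} = 0.3120.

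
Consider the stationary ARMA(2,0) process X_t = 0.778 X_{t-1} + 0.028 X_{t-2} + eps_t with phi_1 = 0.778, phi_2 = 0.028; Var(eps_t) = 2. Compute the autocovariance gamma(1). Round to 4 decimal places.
\gamma(1) = 4.4584

Multiply the model equation by X_{t-k} and take expectations. With theta_0 = psi_0 = 1 and psi_j the MA(infinity) weights, this gives
  gamma(k) - sum_i phi_i gamma(k-i) = c_k,
  c_k = sigma^2 * sum_{j=k..q} theta_j psi_{j-k}   (c_k = 0 for k > q),
using gamma(-m) = gamma(m).
Pure AR (q = 0): c_0 = sigma^2 = 2, c_k = 0 for k >= 1.
Equations for k = 0, 1, 2 (AR order 2, c_2 = 0):
  (E0) gamma(0) = phi_1 gamma(1) + phi_2 gamma(2) + c_0
  (E1) gamma(1) = phi_1 gamma(0) + phi_2 gamma(1) + c_1
  (E2) gamma(2) = phi_1 gamma(1) + phi_2 gamma(0)
From (E1): gamma(1) = A gamma(0) + B with
  A = phi_1 / (1 - phi_2) = 0.778 / 0.972 = 0.800412,   B = c_1 / (1 - phi_2) = 0 / 0.972 = 0.
Insert (E2) into (E0): gamma(0) (1 - phi_2^2) = phi_1 (1 + phi_2) gamma(1) + c_0.
  phi_1 (1 + phi_2) = (0.778)(1.028) = 0.799784,   1 - phi_2^2 = 0.999216.
Replace gamma(1) by A gamma(0) + B and collect gamma(0):
  gamma(0) [0.999216 - (0.799784)(0.800412)] = c_0 = 2
  gamma(0) * 0.35906 = 2
  gamma(0) = 2 / 0.35906 = 5.570105.
  gamma(1) = A gamma(0) = (0.800412)(5.570105) = 4.458376.
Therefore gamma(1) = 4.4584 (to 4 decimal places).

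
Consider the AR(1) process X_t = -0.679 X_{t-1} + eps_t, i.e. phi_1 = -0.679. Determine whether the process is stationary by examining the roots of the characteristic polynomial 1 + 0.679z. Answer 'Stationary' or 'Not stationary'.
\text{Stationary}

The AR(p) characteristic polynomial is P(z) = 1 + 0.679z.
Stationarity requires all roots to lie outside the unit circle, i.e. |z| > 1 for every root.
This is linear in z: 1 + (0.679) z = 0  =>  z = -1/(0.679) = -1.472754,  |z| = 1.472754.
Moduli of all roots: 1.4728.
All moduli strictly greater than 1? Yes.
Verdict: Stationary.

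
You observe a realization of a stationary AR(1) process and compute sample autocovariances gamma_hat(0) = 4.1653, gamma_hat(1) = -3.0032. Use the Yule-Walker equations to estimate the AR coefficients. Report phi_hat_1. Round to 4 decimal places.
\hat\phi_{1} = -0.7210

The Yule-Walker equations for an AR(p) process read, in matrix form,
  Gamma_p phi = r_p,   with   (Gamma_p)_{ij} = gamma(|i - j|),
                       (r_p)_i = gamma(i),   i,j = 1..p.
Substitute the sample gammas (Toeplitz matrix and right-hand side of size 1):
  Gamma_p = [[4.1653]]
  r_p     = [-3.0032]
With p = 1 this is the single equation gamma(0) phi_1 = gamma(1):
  phi_hat_1 = gamma(1) / gamma(0) = -3.0032 / 4.1653 = -0.7210.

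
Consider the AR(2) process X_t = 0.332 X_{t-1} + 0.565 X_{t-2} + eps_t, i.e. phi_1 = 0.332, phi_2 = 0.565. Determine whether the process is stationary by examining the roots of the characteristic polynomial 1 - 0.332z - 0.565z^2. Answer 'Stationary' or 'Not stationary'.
\text{Stationary}

The AR(p) characteristic polynomial is P(z) = 1 - 0.332z - 0.565z^2.
Stationarity requires all roots to lie outside the unit circle, i.e. |z| > 1 for every root.
Set 1 + (-0.332) z + (-0.565) z^2 = 0, i.e. a z^2 + b z + c = 0 with a = -0.565, b = -0.332, c = 1.
Discriminant D = b^2 - 4ac = (-0.332)^2 - 4*(-0.565)*1 = 0.110224 - (-2.26) = 2.370224.
D >= 0, so the roots are real: z = (-b +/- sqrt(D)) / (2a) = (0.332 +/- 1.539553) / (-1.13).
  z_1 = (0.332 + 1.539553) / (-1.13) = -1.6562,   |z_1| = 1.6562.
  z_2 = (0.332 - 1.539553) / (-1.13) = 1.0686,   |z_2| = 1.0686.
Moduli of all roots: 1.6562, 1.0686.
All moduli strictly greater than 1? Yes.
Verdict: Stationary.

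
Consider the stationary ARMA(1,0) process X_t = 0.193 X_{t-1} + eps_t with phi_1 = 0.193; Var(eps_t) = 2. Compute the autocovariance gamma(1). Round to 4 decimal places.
\gamma(1) = 0.4009

Multiply the model equation by X_{t-k} and take expectations. With theta_0 = psi_0 = 1 and psi_j the MA(infinity) weights, this gives
  gamma(k) - sum_i phi_i gamma(k-i) = c_k,
  c_k = sigma^2 * sum_{j=k..q} theta_j psi_{j-k}   (c_k = 0 for k > q),
using gamma(-m) = gamma(m).
Pure AR (q = 0): c_0 = sigma^2 = 2, c_k = 0 for k >= 1.
Equations for k = 0 and k = 1 (AR order 1):
  gamma(0) = phi_1 gamma(1) + c_0
  gamma(1) = phi_1 gamma(0) + c_1
Substituting the second into the first: gamma(0) (1 - phi_1^2) = c_0 + phi_1 c_1, so
  gamma(0) = c_0 / (1 - phi_1^2) = 2 / (1 - (0.193)^2) = 2 / 0.962751 = 2.07738.
  gamma(1) = phi_1 gamma(0) = (0.193)(2.07738) = 0.400934.
Therefore gamma(1) = 0.4009 (to 4 decimal places).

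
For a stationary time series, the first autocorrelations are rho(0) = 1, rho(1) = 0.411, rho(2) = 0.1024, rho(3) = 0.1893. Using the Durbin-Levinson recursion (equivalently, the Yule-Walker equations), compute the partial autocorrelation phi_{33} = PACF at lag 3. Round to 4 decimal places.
\phi_{33} = 0.2140

The PACF at lag k is phi_{kk}, the last component of the solution
to the Yule-Walker system G_k phi = r_k where
  (G_k)_{ij} = rho(|i - j|), (r_k)_i = rho(i), i,j = 1..k.
Equivalently, Durbin-Levinson gives phi_{kk} iteratively:
  phi_{11} = rho(1)
  phi_{kk} = [rho(k) - sum_{j=1..k-1} phi_{k-1,j} rho(k-j)]
            / [1 - sum_{j=1..k-1} phi_{k-1,j} rho(j)],
  phi_{k,j} = phi_{k-1,j} - phi_{kk} phi_{k-1,k-j},  j = 1..k-1.
Step k = 1:
  phi_11 = rho(1) = 0.411.
Step k = 2:
  phi_22 = [rho(2) - phi_11 rho(1)] / [1 - phi_11 rho(1)] = [0.1024 - (0.411)(0.411)] / [1 - (0.411)(0.411)]
         = -0.066521 / 0.831079 = -0.080042.
  Update: phi_21 = phi_11 - phi_22 phi_11 = 0.411 - (-0.080042)(0.411) = 0.443897.
Step k = 3:
  phi_33 = [rho(3) - phi_21 rho(2) - phi_22 rho(1)] / [1 - phi_21 rho(1) - phi_22 rho(2)]
    numerator   = 0.1893 - (0.443897)(0.1024) - (-0.080042)(0.411) = 0.17674208
    denominator = 1 - (0.443897)(0.411) - (-0.080042)(0.1024) = 0.82575454
  phi_33 = 0.17674208 / 0.82575454 = 0.214.
Therefore phi_{33} = 0.2140.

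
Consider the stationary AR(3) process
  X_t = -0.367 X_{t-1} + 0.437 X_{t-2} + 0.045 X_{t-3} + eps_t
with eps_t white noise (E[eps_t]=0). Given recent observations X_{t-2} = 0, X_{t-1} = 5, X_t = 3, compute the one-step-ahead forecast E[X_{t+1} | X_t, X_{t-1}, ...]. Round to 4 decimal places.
E[X_{t+1} \mid \mathcal F_t] = 1.0840

For an AR(p) model X_t = c + sum_i phi_i X_{t-i} + eps_t, the
one-step-ahead conditional mean is
  E[X_{t+1} | X_t, ...] = c + sum_i phi_i X_{t+1-i}.
Substitute known values:
  E[X_{t+1} | ...] = (-0.367) * (3) + (0.437) * (5) + (0.045) * (0)
                   = 1.0840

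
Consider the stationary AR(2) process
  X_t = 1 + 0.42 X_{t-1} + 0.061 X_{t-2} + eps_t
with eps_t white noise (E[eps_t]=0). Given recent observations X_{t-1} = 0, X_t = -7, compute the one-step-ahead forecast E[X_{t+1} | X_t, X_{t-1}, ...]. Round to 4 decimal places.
E[X_{t+1} \mid \mathcal F_t] = -1.9400

For an AR(p) model X_t = c + sum_i phi_i X_{t-i} + eps_t, the
one-step-ahead conditional mean is
  E[X_{t+1} | X_t, ...] = c + sum_i phi_i X_{t+1-i}.
Substitute known values:
  E[X_{t+1} | ...] = 1 + (0.42) * (-7) + (0.061) * (0)
                   = -1.9400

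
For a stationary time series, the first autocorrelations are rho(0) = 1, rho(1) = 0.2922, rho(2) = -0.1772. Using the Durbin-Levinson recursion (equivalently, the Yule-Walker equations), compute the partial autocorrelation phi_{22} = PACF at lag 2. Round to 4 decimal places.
\phi_{22} = -0.2871

The PACF at lag k is phi_{kk}, the last component of the solution
to the Yule-Walker system G_k phi = r_k where
  (G_k)_{ij} = rho(|i - j|), (r_k)_i = rho(i), i,j = 1..k.
Equivalently, Durbin-Levinson gives phi_{kk} iteratively:
  phi_{11} = rho(1)
  phi_{kk} = [rho(k) - sum_{j=1..k-1} phi_{k-1,j} rho(k-j)]
            / [1 - sum_{j=1..k-1} phi_{k-1,j} rho(j)],
  phi_{k,j} = phi_{k-1,j} - phi_{kk} phi_{k-1,k-j},  j = 1..k-1.
Step k = 1:
  phi_11 = rho(1) = 0.2922.
Step k = 2:
  phi_22 = [rho(2) - phi_11 rho(1)] / [1 - phi_11 rho(1)] = [-0.1772 - (0.2922)(0.2922)] / [1 - (0.2922)(0.2922)]
         = -0.26258084 / 0.91461916 = -0.2871.
Therefore phi_{22} = -0.2871.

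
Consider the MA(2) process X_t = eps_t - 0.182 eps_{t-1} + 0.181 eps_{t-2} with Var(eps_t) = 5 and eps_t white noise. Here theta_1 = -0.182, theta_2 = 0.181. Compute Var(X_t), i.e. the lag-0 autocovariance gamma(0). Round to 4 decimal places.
\gamma(0) = 5.3294

For an MA(q) process X_t = eps_t + sum_i theta_i eps_{t-i} with
Var(eps_t) = sigma^2, the variance is
  gamma(0) = sigma^2 * (1 + sum_i theta_i^2).
  sum_i theta_i^2 = (-0.182)^2 + (0.181)^2 = 0.033124 + 0.032761 = 0.065885.
  gamma(0) = 5 * (1 + 0.065885) = 5 * 1.065885 = 5.329425, which rounds to 5.3294.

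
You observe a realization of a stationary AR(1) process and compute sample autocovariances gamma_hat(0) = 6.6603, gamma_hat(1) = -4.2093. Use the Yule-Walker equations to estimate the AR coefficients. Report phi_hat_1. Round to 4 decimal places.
\hat\phi_{1} = -0.6320

The Yule-Walker equations for an AR(p) process read, in matrix form,
  Gamma_p phi = r_p,   with   (Gamma_p)_{ij} = gamma(|i - j|),
                       (r_p)_i = gamma(i),   i,j = 1..p.
Substitute the sample gammas (Toeplitz matrix and right-hand side of size 1):
  Gamma_p = [[6.6603]]
  r_p     = [-4.2093]
With p = 1 this is the single equation gamma(0) phi_1 = gamma(1):
  phi_hat_1 = gamma(1) / gamma(0) = -4.2093 / 6.6603 = -0.6320.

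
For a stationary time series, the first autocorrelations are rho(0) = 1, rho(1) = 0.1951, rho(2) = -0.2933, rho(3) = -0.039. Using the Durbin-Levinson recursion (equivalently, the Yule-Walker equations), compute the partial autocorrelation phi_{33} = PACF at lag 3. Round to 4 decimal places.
\phi_{33} = 0.1240

The PACF at lag k is phi_{kk}, the last component of the solution
to the Yule-Walker system G_k phi = r_k where
  (G_k)_{ij} = rho(|i - j|), (r_k)_i = rho(i), i,j = 1..k.
Equivalently, Durbin-Levinson gives phi_{kk} iteratively:
  phi_{11} = rho(1)
  phi_{kk} = [rho(k) - sum_{j=1..k-1} phi_{k-1,j} rho(k-j)]
            / [1 - sum_{j=1..k-1} phi_{k-1,j} rho(j)],
  phi_{k,j} = phi_{k-1,j} - phi_{kk} phi_{k-1,k-j},  j = 1..k-1.
Step k = 1:
  phi_11 = rho(1) = 0.1951.
Step k = 2:
  phi_22 = [rho(2) - phi_11 rho(1)] / [1 - phi_11 rho(1)] = [-0.2933 - (0.1951)(0.1951)] / [1 - (0.1951)(0.1951)]
         = -0.33136401 / 0.96193599 = -0.344476.
  Update: phi_21 = phi_11 - phi_22 phi_11 = 0.1951 - (-0.344476)(0.1951) = 0.262307.
Step k = 3:
  phi_33 = [rho(3) - phi_21 rho(2) - phi_22 rho(1)] / [1 - phi_21 rho(1) - phi_22 rho(2)]
    numerator   = -0.039 - (0.262307)(-0.2933) - (-0.344476)(0.1951) = 0.10514203
    denominator = 1 - (0.262307)(0.1951) - (-0.344476)(-0.2933) = 0.84778899
  phi_33 = 0.10514203 / 0.84778899 = 0.124.
Therefore phi_{33} = 0.1240.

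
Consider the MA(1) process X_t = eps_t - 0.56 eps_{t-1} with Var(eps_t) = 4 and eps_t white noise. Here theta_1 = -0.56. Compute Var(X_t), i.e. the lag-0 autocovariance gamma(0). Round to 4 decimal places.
\gamma(0) = 5.2544

For an MA(q) process X_t = eps_t + sum_i theta_i eps_{t-i} with
Var(eps_t) = sigma^2, the variance is
  gamma(0) = sigma^2 * (1 + sum_i theta_i^2).
  sum_i theta_i^2 = (-0.56)^2 = 0.3136.
  gamma(0) = 4 * (1 + 0.3136) = 4 * 1.3136 = 5.2544.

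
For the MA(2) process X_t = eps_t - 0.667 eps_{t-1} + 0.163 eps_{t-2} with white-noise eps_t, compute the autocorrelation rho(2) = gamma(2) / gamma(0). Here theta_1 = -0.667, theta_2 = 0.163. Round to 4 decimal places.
\rho(2) = 0.1108

For an MA(q) process with theta_0 = 1, the autocovariance is
  gamma(k) = sigma^2 * sum_{i=0..q-k} theta_i * theta_{i+k},
and rho(k) = gamma(k) / gamma(0). Sigma^2 cancels.
  numerator   = (1)*(0.163) = 0.163.
  denominator = (1)^2 + (-0.667)^2 + (0.163)^2 = 1.471458.
  rho(2) = 0.163 / 1.471458 = 0.1108.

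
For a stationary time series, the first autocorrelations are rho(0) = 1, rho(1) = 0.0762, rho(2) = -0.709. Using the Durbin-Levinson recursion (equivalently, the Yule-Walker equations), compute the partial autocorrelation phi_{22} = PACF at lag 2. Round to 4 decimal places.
\phi_{22} = -0.7190

The PACF at lag k is phi_{kk}, the last component of the solution
to the Yule-Walker system G_k phi = r_k where
  (G_k)_{ij} = rho(|i - j|), (r_k)_i = rho(i), i,j = 1..k.
Equivalently, Durbin-Levinson gives phi_{kk} iteratively:
  phi_{11} = rho(1)
  phi_{kk} = [rho(k) - sum_{j=1..k-1} phi_{k-1,j} rho(k-j)]
            / [1 - sum_{j=1..k-1} phi_{k-1,j} rho(j)],
  phi_{k,j} = phi_{k-1,j} - phi_{kk} phi_{k-1,k-j},  j = 1..k-1.
Step k = 1:
  phi_11 = rho(1) = 0.0762.
Step k = 2:
  phi_22 = [rho(2) - phi_11 rho(1)] / [1 - phi_11 rho(1)] = [-0.709 - (0.0762)(0.0762)] / [1 - (0.0762)(0.0762)]
         = -0.71480644 / 0.99419356 = -0.719.
Therefore phi_{22} = -0.7190.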